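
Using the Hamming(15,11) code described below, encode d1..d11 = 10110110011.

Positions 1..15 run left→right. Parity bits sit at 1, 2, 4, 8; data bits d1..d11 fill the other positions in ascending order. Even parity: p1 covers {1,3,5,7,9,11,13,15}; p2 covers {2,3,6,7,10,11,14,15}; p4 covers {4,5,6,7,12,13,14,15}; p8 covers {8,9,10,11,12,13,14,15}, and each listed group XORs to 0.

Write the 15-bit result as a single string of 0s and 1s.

011001100110011

Place data at non-parity positions: p1 p2 1 p4 0 1 1 p8 0 1 1 0 0 1 1
p1 (pos 1,3,5,7,9,11,13,15): XOR of data positions = 1⊕0⊕1⊕0⊕1⊕0⊕1 = 0
p2 (pos 2,3,6,7,10,11,14,15): XOR of data positions = 1⊕1⊕1⊕1⊕1⊕1⊕1 = 1
p4 (pos 4,5,6,7,12,13,14,15): XOR of data positions = 0⊕1⊕1⊕0⊕0⊕1⊕1 = 0
p8 (pos 8,9,10,11,12,13,14,15): XOR of data positions = 0⊕1⊕1⊕0⊕0⊕1⊕1 = 0
Codeword: 011001100110011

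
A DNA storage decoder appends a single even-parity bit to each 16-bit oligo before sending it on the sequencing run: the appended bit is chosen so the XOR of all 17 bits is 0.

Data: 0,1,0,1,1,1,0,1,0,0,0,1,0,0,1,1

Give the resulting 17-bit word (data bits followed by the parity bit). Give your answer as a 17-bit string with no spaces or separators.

01011101000100110

XOR of the 16 data bits: 0⊕1⊕0⊕1⊕1⊕1⊕0⊕1⊕0⊕0⊕0⊕1⊕0⊕0⊕1⊕1 = 0
Parity bit = 0 (so all 17 bits XOR to 0).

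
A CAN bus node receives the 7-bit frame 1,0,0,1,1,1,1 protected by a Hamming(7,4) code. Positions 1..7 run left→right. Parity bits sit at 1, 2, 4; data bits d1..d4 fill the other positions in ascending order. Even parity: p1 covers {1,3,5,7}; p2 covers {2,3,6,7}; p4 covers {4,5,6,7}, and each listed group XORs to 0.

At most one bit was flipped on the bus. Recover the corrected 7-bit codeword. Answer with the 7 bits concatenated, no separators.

s1 (pos 1,3,5,7): 1⊕0⊕1⊕1 = 1
s2 (pos 2,3,6,7): 0⊕0⊕1⊕1 = 0
s4 (pos 4,5,6,7): 1⊕1⊕1⊕1 = 0
Syndrome s4…s1 = 001 → error at position 1.
Flip position 1: 1001111 → 0001111

0001111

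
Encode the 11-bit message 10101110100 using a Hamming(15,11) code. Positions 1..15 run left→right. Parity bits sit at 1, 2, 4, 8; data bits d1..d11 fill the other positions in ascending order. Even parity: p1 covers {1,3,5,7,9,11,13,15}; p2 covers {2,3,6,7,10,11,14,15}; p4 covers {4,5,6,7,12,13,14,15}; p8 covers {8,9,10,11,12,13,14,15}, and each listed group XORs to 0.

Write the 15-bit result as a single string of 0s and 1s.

Place data at non-parity positions: p1 p2 1 p4 0 1 0 p8 1 1 1 0 1 0 0
p1 (pos 1,3,5,7,9,11,13,15): XOR of data positions = 1⊕0⊕0⊕1⊕1⊕1⊕0 = 0
p2 (pos 2,3,6,7,10,11,14,15): XOR of data positions = 1⊕1⊕0⊕1⊕1⊕0⊕0 = 0
p4 (pos 4,5,6,7,12,13,14,15): XOR of data positions = 0⊕1⊕0⊕0⊕1⊕0⊕0 = 0
p8 (pos 8,9,10,11,12,13,14,15): XOR of data positions = 1⊕1⊕1⊕0⊕1⊕0⊕0 = 0
Codeword: 001001001110100

001001001110100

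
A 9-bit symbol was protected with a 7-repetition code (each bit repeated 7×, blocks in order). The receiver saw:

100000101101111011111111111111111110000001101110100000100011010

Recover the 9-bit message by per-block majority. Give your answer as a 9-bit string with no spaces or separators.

Block 1 (1000001): 2 ones → 0
Block 2 (0110111): 5 ones → 1
Block 3 (1011111): 6 ones → 1
Block 4 (1111111): 7 ones → 1
Block 5 (1111111): 7 ones → 1
Block 6 (0000001): 1 one → 0
Block 7 (1011101): 5 ones → 1
Block 8 (0000010): 1 one → 0
Block 9 (0011010): 3 ones → 0

011110100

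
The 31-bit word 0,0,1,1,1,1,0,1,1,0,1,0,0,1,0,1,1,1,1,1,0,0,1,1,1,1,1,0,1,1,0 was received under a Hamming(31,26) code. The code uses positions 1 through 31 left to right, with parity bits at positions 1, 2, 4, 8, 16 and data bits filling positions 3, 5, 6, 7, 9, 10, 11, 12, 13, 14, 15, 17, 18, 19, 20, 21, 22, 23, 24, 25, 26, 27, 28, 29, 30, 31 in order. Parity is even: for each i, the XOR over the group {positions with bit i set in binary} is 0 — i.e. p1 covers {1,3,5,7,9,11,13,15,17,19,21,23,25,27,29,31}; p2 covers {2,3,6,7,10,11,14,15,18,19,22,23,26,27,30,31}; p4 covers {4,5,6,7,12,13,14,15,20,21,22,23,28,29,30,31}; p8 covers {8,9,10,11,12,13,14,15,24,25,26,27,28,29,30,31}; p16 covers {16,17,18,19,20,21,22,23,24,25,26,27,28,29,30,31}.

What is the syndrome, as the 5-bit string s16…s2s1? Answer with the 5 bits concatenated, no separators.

s1 (pos 1,3,5,7,9,11,13,15,17,19,21,23,25,27,29,31): 0⊕1⊕1⊕0⊕1⊕1⊕0⊕0⊕1⊕1⊕0⊕1⊕1⊕1⊕1⊕0 = 0
s2 (pos 2,3,6,7,10,11,14,15,18,19,22,23,26,27,30,31): 0⊕1⊕1⊕0⊕0⊕1⊕1⊕0⊕1⊕1⊕0⊕1⊕1⊕1⊕1⊕0 = 0
s4 (pos 4,5,6,7,12,13,14,15,20,21,22,23,28,29,30,31): 1⊕1⊕1⊕0⊕0⊕0⊕1⊕0⊕1⊕0⊕0⊕1⊕0⊕1⊕1⊕0 = 0
s8 (pos 8,9,10,11,12,13,14,15,24,25,26,27,28,29,30,31): 1⊕1⊕0⊕1⊕0⊕0⊕1⊕0⊕1⊕1⊕1⊕1⊕0⊕1⊕1⊕0 = 0
s16 (pos 16,17,18,19,20,21,22,23,24,25,26,27,28,29,30,31): 1⊕1⊕1⊕1⊕1⊕0⊕0⊕1⊕1⊕1⊕1⊕1⊕0⊕1⊕1⊕0 = 0
Syndrome s16…s1 = 00000 → no error.

00000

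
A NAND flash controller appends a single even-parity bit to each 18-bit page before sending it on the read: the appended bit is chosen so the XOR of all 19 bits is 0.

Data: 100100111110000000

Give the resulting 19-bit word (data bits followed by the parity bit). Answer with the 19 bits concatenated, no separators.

1001001111100000001

XOR of the 18 data bits: 1⊕0⊕0⊕1⊕0⊕0⊕1⊕1⊕1⊕1⊕1⊕0⊕0⊕0⊕0⊕0⊕0⊕0 = 1
Parity bit = 1 (so all 19 bits XOR to 0).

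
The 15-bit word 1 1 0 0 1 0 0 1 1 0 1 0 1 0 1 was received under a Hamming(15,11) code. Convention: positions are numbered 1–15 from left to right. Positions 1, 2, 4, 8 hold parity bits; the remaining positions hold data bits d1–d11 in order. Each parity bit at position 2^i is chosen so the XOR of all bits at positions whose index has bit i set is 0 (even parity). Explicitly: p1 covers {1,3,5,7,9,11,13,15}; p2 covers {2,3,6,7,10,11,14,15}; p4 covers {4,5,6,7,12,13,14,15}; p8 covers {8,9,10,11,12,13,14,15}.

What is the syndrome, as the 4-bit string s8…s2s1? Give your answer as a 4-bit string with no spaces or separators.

s1 (pos 1,3,5,7,9,11,13,15): 1⊕0⊕1⊕0⊕1⊕1⊕1⊕1 = 0
s2 (pos 2,3,6,7,10,11,14,15): 1⊕0⊕0⊕0⊕0⊕1⊕0⊕1 = 1
s4 (pos 4,5,6,7,12,13,14,15): 0⊕1⊕0⊕0⊕0⊕1⊕0⊕1 = 1
s8 (pos 8,9,10,11,12,13,14,15): 1⊕1⊕0⊕1⊕0⊕1⊕0⊕1 = 1
Syndrome s8…s1 = 1110 → error at position 14.

1110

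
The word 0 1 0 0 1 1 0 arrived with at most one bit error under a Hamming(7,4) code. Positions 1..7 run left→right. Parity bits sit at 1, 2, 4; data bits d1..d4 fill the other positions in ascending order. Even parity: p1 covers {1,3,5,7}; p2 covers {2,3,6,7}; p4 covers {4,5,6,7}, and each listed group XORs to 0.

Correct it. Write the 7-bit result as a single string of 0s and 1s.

1100110

s1 (pos 1,3,5,7): 0⊕0⊕1⊕0 = 1
s2 (pos 2,3,6,7): 1⊕0⊕1⊕0 = 0
s4 (pos 4,5,6,7): 0⊕1⊕1⊕0 = 0
Syndrome s4…s1 = 001 → error at position 1.
Flip position 1: 0100110 → 1100110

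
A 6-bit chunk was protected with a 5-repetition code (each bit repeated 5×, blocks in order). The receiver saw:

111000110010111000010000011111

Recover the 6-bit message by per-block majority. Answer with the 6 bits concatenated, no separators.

Block 1 (11100): 3 ones → 1
Block 2 (01100): 2 ones → 0
Block 3 (10111): 4 ones → 1
Block 4 (00001): 1 one → 0
Block 5 (00000): 0 ones → 0
Block 6 (11111): 5 ones → 1

101001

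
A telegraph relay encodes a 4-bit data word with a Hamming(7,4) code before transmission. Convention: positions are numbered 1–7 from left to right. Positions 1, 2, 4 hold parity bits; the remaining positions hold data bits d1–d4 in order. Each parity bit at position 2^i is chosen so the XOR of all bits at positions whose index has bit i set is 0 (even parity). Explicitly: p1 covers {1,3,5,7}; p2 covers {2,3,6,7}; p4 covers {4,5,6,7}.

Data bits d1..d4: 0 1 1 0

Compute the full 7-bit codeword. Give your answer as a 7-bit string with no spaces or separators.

1100110

Place data at non-parity positions: p1 p2 0 p4 1 1 0
p1 (pos 1,3,5,7): XOR of data positions = 0⊕1⊕0 = 1
p2 (pos 2,3,6,7): XOR of data positions = 0⊕1⊕0 = 1
p4 (pos 4,5,6,7): XOR of data positions = 1⊕1⊕0 = 0
Codeword: 1100110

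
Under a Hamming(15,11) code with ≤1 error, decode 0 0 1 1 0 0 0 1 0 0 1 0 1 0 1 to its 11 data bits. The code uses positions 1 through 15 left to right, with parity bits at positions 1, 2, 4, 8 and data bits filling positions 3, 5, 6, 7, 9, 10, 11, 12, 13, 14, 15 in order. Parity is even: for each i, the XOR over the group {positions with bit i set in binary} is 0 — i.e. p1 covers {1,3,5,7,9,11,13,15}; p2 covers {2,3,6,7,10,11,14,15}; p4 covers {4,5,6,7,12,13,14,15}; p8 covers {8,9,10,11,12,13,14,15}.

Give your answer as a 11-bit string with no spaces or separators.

s1 (pos 1,3,5,7,9,11,13,15): 0⊕1⊕0⊕0⊕0⊕1⊕1⊕1 = 0
s2 (pos 2,3,6,7,10,11,14,15): 0⊕1⊕0⊕0⊕0⊕1⊕0⊕1 = 1
s4 (pos 4,5,6,7,12,13,14,15): 1⊕0⊕0⊕0⊕0⊕1⊕0⊕1 = 1
s8 (pos 8,9,10,11,12,13,14,15): 1⊕0⊕0⊕1⊕0⊕1⊕0⊕1 = 0
Syndrome s8…s1 = 0110 → error at position 6.
Flip position 6: 001100010010101 → 001101010010101
Read data bits from positions 3,5,6,7,9,10,11,12,13,14,15: 10100010101

10100010101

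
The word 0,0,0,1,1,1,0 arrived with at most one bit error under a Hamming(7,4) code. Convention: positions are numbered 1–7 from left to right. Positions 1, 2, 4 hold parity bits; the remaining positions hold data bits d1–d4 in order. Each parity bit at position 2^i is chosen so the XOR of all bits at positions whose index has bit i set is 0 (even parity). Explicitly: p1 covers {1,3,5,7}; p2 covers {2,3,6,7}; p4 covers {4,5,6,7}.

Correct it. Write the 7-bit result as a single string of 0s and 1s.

s1 (pos 1,3,5,7): 0⊕0⊕1⊕0 = 1
s2 (pos 2,3,6,7): 0⊕0⊕1⊕0 = 1
s4 (pos 4,5,6,7): 1⊕1⊕1⊕0 = 1
Syndrome s4…s1 = 111 → error at position 7.
Flip position 7: 0001110 → 0001111

0001111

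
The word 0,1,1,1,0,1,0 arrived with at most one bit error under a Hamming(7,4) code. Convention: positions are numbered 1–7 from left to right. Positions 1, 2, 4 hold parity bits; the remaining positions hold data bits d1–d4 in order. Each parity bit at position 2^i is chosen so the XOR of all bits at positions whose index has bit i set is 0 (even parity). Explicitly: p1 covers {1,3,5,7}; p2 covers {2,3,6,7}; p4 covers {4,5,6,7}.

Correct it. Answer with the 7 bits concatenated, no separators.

0101010

s1 (pos 1,3,5,7): 0⊕1⊕0⊕0 = 1
s2 (pos 2,3,6,7): 1⊕1⊕1⊕0 = 1
s4 (pos 4,5,6,7): 1⊕0⊕1⊕0 = 0
Syndrome s4…s1 = 011 → error at position 3.
Flip position 3: 0111010 → 0101010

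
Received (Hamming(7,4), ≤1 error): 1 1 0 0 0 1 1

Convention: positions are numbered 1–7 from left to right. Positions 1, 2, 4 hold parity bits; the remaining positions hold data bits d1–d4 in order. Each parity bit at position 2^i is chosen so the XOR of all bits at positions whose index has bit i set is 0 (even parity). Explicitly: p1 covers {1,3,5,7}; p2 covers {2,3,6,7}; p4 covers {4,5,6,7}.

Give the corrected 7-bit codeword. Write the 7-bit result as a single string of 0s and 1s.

s1 (pos 1,3,5,7): 1⊕0⊕0⊕1 = 0
s2 (pos 2,3,6,7): 1⊕0⊕1⊕1 = 1
s4 (pos 4,5,6,7): 0⊕0⊕1⊕1 = 0
Syndrome s4…s1 = 010 → error at position 2.
Flip position 2: 1100011 → 1000011

1000011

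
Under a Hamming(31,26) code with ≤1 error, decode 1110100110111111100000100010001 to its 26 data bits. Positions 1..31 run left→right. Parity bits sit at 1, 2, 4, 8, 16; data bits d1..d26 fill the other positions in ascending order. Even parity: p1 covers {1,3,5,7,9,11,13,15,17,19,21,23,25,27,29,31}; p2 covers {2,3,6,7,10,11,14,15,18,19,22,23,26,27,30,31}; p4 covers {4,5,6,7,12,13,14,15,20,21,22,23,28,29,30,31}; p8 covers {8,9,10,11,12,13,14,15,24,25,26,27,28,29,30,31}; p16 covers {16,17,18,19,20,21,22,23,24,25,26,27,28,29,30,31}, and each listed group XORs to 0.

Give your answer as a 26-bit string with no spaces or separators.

s1 (pos 1,3,5,7,9,11,13,15,17,19,21,23,25,27,29,31): 1⊕1⊕1⊕0⊕1⊕1⊕1⊕1⊕1⊕0⊕0⊕1⊕0⊕1⊕0⊕1 = 1
s2 (pos 2,3,6,7,10,11,14,15,18,19,22,23,26,27,30,31): 1⊕1⊕0⊕0⊕0⊕1⊕1⊕1⊕0⊕0⊕0⊕1⊕0⊕1⊕0⊕1 = 0
s4 (pos 4,5,6,7,12,13,14,15,20,21,22,23,28,29,30,31): 0⊕1⊕0⊕0⊕1⊕1⊕1⊕1⊕0⊕0⊕0⊕1⊕0⊕0⊕0⊕1 = 1
s8 (pos 8,9,10,11,12,13,14,15,24,25,26,27,28,29,30,31): 1⊕1⊕0⊕1⊕1⊕1⊕1⊕1⊕0⊕0⊕0⊕1⊕0⊕0⊕0⊕1 = 1
s16 (pos 16,17,18,19,20,21,22,23,24,25,26,27,28,29,30,31): 1⊕1⊕0⊕0⊕0⊕0⊕0⊕1⊕0⊕0⊕0⊕1⊕0⊕0⊕0⊕1 = 1
Syndrome s16…s1 = 11101 → error at position 29.
Flip position 29: 1110100110111111100000100010001 → 1110100110111111100000100010101
Read data bits from positions 3,5,6,7,9,10,11,12,13,14,15,17,18,19,20,21,22,23,24,25,26,27,28,29,30,31: 11001011111100000100010101

11001011111100000100010101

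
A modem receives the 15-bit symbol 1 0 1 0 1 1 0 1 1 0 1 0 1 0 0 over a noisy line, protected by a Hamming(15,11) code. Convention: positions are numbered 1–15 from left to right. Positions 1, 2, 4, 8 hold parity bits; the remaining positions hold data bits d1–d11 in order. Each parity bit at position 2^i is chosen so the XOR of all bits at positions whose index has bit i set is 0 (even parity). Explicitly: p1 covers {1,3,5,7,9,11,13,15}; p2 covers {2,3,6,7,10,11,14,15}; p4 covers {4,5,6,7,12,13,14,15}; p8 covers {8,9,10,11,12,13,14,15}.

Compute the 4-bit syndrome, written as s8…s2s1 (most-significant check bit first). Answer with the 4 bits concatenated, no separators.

0110

s1 (pos 1,3,5,7,9,11,13,15): 1⊕1⊕1⊕0⊕1⊕1⊕1⊕0 = 0
s2 (pos 2,3,6,7,10,11,14,15): 0⊕1⊕1⊕0⊕0⊕1⊕0⊕0 = 1
s4 (pos 4,5,6,7,12,13,14,15): 0⊕1⊕1⊕0⊕0⊕1⊕0⊕0 = 1
s8 (pos 8,9,10,11,12,13,14,15): 1⊕1⊕0⊕1⊕0⊕1⊕0⊕0 = 0
Syndrome s8…s1 = 0110 → error at position 6.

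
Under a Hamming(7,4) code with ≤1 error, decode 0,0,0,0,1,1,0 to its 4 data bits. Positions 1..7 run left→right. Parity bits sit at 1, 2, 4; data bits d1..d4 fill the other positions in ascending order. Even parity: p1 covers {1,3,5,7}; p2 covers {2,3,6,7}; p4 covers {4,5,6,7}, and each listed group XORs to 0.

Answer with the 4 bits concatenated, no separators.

1110

s1 (pos 1,3,5,7): 0⊕0⊕1⊕0 = 1
s2 (pos 2,3,6,7): 0⊕0⊕1⊕0 = 1
s4 (pos 4,5,6,7): 0⊕1⊕1⊕0 = 0
Syndrome s4…s1 = 011 → error at position 3.
Flip position 3: 0000110 → 0010110
Read data bits from positions 3,5,6,7: 1110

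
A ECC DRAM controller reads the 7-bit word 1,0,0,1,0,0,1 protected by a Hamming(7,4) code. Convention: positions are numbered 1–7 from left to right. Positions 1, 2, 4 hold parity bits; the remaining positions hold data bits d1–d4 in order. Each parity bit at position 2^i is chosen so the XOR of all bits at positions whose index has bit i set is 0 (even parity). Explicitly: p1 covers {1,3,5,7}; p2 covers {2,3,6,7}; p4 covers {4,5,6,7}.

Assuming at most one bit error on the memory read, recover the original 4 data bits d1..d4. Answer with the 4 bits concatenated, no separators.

s1 (pos 1,3,5,7): 1⊕0⊕0⊕1 = 0
s2 (pos 2,3,6,7): 0⊕0⊕0⊕1 = 1
s4 (pos 4,5,6,7): 1⊕0⊕0⊕1 = 0
Syndrome s4…s1 = 010 → error at position 2.
Flip position 2: 1001001 → 1101001
Read data bits from positions 3,5,6,7: 0001

0001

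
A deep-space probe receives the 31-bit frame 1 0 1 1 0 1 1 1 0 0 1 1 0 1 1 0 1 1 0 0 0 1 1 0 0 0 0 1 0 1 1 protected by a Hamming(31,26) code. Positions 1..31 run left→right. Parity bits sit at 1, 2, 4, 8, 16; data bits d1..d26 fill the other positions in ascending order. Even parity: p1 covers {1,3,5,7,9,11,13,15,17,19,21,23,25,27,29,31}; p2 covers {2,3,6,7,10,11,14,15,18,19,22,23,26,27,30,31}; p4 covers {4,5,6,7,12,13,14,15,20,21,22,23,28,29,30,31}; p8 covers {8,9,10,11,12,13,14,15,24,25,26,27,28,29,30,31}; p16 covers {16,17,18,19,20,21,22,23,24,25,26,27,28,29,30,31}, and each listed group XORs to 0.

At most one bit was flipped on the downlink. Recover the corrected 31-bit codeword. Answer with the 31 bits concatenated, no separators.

1011011100110110110000100001011

s1 (pos 1,3,5,7,9,11,13,15,17,19,21,23,25,27,29,31): 1⊕1⊕0⊕1⊕0⊕1⊕0⊕1⊕1⊕0⊕0⊕1⊕0⊕0⊕0⊕1 = 0
s2 (pos 2,3,6,7,10,11,14,15,18,19,22,23,26,27,30,31): 0⊕1⊕1⊕1⊕0⊕1⊕1⊕1⊕1⊕0⊕1⊕1⊕0⊕0⊕1⊕1 = 1
s4 (pos 4,5,6,7,12,13,14,15,20,21,22,23,28,29,30,31): 1⊕0⊕1⊕1⊕1⊕0⊕1⊕1⊕0⊕0⊕1⊕1⊕1⊕0⊕1⊕1 = 1
s8 (pos 8,9,10,11,12,13,14,15,24,25,26,27,28,29,30,31): 1⊕0⊕0⊕1⊕1⊕0⊕1⊕1⊕0⊕0⊕0⊕0⊕1⊕0⊕1⊕1 = 0
s16 (pos 16,17,18,19,20,21,22,23,24,25,26,27,28,29,30,31): 0⊕1⊕1⊕0⊕0⊕0⊕1⊕1⊕0⊕0⊕0⊕0⊕1⊕0⊕1⊕1 = 1
Syndrome s16…s1 = 10110 → error at position 22.
Flip position 22: 1011011100110110110001100001011 → 1011011100110110110000100001011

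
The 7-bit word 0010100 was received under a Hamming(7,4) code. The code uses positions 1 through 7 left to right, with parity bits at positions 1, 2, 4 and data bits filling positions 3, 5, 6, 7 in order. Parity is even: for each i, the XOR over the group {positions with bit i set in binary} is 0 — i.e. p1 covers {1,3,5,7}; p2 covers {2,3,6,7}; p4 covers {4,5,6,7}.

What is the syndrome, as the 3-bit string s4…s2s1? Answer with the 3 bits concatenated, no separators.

s1 (pos 1,3,5,7): 0⊕1⊕1⊕0 = 0
s2 (pos 2,3,6,7): 0⊕1⊕0⊕0 = 1
s4 (pos 4,5,6,7): 0⊕1⊕0⊕0 = 1
Syndrome s4…s1 = 110 → error at position 6.

110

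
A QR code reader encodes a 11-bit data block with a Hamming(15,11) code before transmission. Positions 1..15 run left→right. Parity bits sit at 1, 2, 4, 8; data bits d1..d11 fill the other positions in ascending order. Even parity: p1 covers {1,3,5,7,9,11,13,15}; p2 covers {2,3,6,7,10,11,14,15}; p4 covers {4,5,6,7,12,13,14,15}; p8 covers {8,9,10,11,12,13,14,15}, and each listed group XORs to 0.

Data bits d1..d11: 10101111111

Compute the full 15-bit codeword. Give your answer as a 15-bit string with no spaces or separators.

101101011111111

Place data at non-parity positions: p1 p2 1 p4 0 1 0 p8 1 1 1 1 1 1 1
p1 (pos 1,3,5,7,9,11,13,15): XOR of data positions = 1⊕0⊕0⊕1⊕1⊕1⊕1 = 1
p2 (pos 2,3,6,7,10,11,14,15): XOR of data positions = 1⊕1⊕0⊕1⊕1⊕1⊕1 = 0
p4 (pos 4,5,6,7,12,13,14,15): XOR of data positions = 0⊕1⊕0⊕1⊕1⊕1⊕1 = 1
p8 (pos 8,9,10,11,12,13,14,15): XOR of data positions = 1⊕1⊕1⊕1⊕1⊕1⊕1 = 1
Codeword: 101101011111111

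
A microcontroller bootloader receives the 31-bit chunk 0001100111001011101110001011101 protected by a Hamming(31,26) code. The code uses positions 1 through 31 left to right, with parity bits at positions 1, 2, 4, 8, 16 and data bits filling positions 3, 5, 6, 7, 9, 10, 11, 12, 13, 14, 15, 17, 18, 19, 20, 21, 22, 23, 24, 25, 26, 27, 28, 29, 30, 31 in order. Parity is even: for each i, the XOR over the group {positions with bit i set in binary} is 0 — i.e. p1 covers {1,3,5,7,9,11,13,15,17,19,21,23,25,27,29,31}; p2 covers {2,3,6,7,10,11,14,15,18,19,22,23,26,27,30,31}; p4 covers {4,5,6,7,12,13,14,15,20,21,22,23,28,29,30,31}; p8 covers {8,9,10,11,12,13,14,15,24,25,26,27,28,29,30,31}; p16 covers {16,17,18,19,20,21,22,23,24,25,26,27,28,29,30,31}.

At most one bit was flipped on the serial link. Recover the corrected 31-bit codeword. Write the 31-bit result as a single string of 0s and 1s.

0001101111001011101110001011101

s1 (pos 1,3,5,7,9,11,13,15,17,19,21,23,25,27,29,31): 0⊕0⊕1⊕0⊕1⊕0⊕1⊕1⊕1⊕1⊕1⊕0⊕1⊕1⊕1⊕1 = 1
s2 (pos 2,3,6,7,10,11,14,15,18,19,22,23,26,27,30,31): 0⊕0⊕0⊕0⊕1⊕0⊕0⊕1⊕0⊕1⊕0⊕0⊕0⊕1⊕0⊕1 = 1
s4 (pos 4,5,6,7,12,13,14,15,20,21,22,23,28,29,30,31): 1⊕1⊕0⊕0⊕0⊕1⊕0⊕1⊕1⊕1⊕0⊕0⊕1⊕1⊕0⊕1 = 1
s8 (pos 8,9,10,11,12,13,14,15,24,25,26,27,28,29,30,31): 1⊕1⊕1⊕0⊕0⊕1⊕0⊕1⊕0⊕1⊕0⊕1⊕1⊕1⊕0⊕1 = 0
s16 (pos 16,17,18,19,20,21,22,23,24,25,26,27,28,29,30,31): 1⊕1⊕0⊕1⊕1⊕1⊕0⊕0⊕0⊕1⊕0⊕1⊕1⊕1⊕0⊕1 = 0
Syndrome s16…s1 = 00111 → error at position 7.
Flip position 7: 0001100111001011101110001011101 → 0001101111001011101110001011101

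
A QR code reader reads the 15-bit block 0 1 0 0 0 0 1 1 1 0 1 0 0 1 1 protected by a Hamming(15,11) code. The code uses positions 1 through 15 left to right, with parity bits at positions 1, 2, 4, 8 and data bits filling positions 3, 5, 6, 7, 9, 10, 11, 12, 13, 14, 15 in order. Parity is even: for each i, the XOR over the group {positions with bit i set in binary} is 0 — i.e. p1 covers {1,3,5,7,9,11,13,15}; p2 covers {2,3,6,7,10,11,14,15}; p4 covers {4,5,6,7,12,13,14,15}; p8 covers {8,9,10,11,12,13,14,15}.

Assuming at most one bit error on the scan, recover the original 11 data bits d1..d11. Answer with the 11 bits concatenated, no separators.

00011010001

s1 (pos 1,3,5,7,9,11,13,15): 0⊕0⊕0⊕1⊕1⊕1⊕0⊕1 = 0
s2 (pos 2,3,6,7,10,11,14,15): 1⊕0⊕0⊕1⊕0⊕1⊕1⊕1 = 1
s4 (pos 4,5,6,7,12,13,14,15): 0⊕0⊕0⊕1⊕0⊕0⊕1⊕1 = 1
s8 (pos 8,9,10,11,12,13,14,15): 1⊕1⊕0⊕1⊕0⊕0⊕1⊕1 = 1
Syndrome s8…s1 = 1110 → error at position 14.
Flip position 14: 010000111010011 → 010000111010001
Read data bits from positions 3,5,6,7,9,10,11,12,13,14,15: 00011010001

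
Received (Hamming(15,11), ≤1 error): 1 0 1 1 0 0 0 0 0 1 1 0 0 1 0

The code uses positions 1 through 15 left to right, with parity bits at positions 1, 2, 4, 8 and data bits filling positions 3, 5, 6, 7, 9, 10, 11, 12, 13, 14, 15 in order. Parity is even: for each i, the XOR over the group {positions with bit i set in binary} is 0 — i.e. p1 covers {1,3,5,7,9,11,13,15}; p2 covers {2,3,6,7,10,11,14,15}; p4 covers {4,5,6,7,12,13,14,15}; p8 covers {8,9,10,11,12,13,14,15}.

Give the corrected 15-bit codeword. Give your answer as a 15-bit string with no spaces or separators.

101100001110010

s1 (pos 1,3,5,7,9,11,13,15): 1⊕1⊕0⊕0⊕0⊕1⊕0⊕0 = 1
s2 (pos 2,3,6,7,10,11,14,15): 0⊕1⊕0⊕0⊕1⊕1⊕1⊕0 = 0
s4 (pos 4,5,6,7,12,13,14,15): 1⊕0⊕0⊕0⊕0⊕0⊕1⊕0 = 0
s8 (pos 8,9,10,11,12,13,14,15): 0⊕0⊕1⊕1⊕0⊕0⊕1⊕0 = 1
Syndrome s8…s1 = 1001 → error at position 9.
Flip position 9: 101100000110010 → 101100001110010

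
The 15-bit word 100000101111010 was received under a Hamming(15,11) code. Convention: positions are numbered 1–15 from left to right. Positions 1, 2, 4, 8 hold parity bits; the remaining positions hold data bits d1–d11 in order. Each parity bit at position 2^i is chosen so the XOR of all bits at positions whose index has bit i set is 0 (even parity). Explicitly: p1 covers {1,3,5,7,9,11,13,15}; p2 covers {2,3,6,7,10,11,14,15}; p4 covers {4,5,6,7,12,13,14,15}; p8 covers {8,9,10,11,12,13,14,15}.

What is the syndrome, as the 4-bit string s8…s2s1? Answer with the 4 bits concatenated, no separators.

s1 (pos 1,3,5,7,9,11,13,15): 1⊕0⊕0⊕1⊕1⊕1⊕0⊕0 = 0
s2 (pos 2,3,6,7,10,11,14,15): 0⊕0⊕0⊕1⊕1⊕1⊕1⊕0 = 0
s4 (pos 4,5,6,7,12,13,14,15): 0⊕0⊕0⊕1⊕1⊕0⊕1⊕0 = 1
s8 (pos 8,9,10,11,12,13,14,15): 0⊕1⊕1⊕1⊕1⊕0⊕1⊕0 = 1
Syndrome s8…s1 = 1100 → error at position 12.

1100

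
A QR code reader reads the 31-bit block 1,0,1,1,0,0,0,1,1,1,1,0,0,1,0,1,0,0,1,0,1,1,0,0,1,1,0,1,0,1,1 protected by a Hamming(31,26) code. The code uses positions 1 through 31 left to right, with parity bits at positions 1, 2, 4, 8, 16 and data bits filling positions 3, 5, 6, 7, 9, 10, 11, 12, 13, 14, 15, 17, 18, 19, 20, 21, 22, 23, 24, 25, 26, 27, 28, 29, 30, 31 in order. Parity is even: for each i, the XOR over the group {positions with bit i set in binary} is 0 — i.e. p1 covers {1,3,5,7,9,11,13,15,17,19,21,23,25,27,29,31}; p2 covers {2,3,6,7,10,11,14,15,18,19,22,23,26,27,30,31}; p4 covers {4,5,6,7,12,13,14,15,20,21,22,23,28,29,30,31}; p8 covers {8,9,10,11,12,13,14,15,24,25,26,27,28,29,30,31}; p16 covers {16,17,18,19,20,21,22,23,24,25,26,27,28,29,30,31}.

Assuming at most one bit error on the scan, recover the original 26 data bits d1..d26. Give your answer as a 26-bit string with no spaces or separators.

10001110010001010001101011

s1 (pos 1,3,5,7,9,11,13,15,17,19,21,23,25,27,29,31): 1⊕1⊕0⊕0⊕1⊕1⊕0⊕0⊕0⊕1⊕1⊕0⊕1⊕0⊕0⊕1 = 0
s2 (pos 2,3,6,7,10,11,14,15,18,19,22,23,26,27,30,31): 0⊕1⊕0⊕0⊕1⊕1⊕1⊕0⊕0⊕1⊕1⊕0⊕1⊕0⊕1⊕1 = 1
s4 (pos 4,5,6,7,12,13,14,15,20,21,22,23,28,29,30,31): 1⊕0⊕0⊕0⊕0⊕0⊕1⊕0⊕0⊕1⊕1⊕0⊕1⊕0⊕1⊕1 = 1
s8 (pos 8,9,10,11,12,13,14,15,24,25,26,27,28,29,30,31): 1⊕1⊕1⊕1⊕0⊕0⊕1⊕0⊕0⊕1⊕1⊕0⊕1⊕0⊕1⊕1 = 0
s16 (pos 16,17,18,19,20,21,22,23,24,25,26,27,28,29,30,31): 1⊕0⊕0⊕1⊕0⊕1⊕1⊕0⊕0⊕1⊕1⊕0⊕1⊕0⊕1⊕1 = 1
Syndrome s16…s1 = 10110 → error at position 22.
Flip position 22: 1011000111100101001011001101011 → 1011000111100101001010001101011
Read data bits from positions 3,5,6,7,9,10,11,12,13,14,15,17,18,19,20,21,22,23,24,25,26,27,28,29,30,31: 10001110010001010001101011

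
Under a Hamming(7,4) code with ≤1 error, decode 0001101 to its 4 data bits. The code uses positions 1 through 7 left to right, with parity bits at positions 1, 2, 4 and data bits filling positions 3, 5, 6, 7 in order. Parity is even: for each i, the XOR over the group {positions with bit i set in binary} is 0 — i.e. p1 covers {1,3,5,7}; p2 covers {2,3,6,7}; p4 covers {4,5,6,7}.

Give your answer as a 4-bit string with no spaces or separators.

0111

s1 (pos 1,3,5,7): 0⊕0⊕1⊕1 = 0
s2 (pos 2,3,6,7): 0⊕0⊕0⊕1 = 1
s4 (pos 4,5,6,7): 1⊕1⊕0⊕1 = 1
Syndrome s4…s1 = 110 → error at position 6.
Flip position 6: 0001101 → 0001111
Read data bits from positions 3,5,6,7: 0111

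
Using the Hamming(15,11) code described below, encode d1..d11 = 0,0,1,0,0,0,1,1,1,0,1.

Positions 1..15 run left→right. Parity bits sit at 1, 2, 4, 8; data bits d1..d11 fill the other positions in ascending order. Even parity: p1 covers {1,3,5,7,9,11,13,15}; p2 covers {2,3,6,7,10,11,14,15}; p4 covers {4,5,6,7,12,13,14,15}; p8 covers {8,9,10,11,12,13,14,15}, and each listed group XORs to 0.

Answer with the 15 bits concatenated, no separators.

Place data at non-parity positions: p1 p2 0 p4 0 1 0 p8 0 0 1 1 1 0 1
p1 (pos 1,3,5,7,9,11,13,15): XOR of data positions = 0⊕0⊕0⊕0⊕1⊕1⊕1 = 1
p2 (pos 2,3,6,7,10,11,14,15): XOR of data positions = 0⊕1⊕0⊕0⊕1⊕0⊕1 = 1
p4 (pos 4,5,6,7,12,13,14,15): XOR of data positions = 0⊕1⊕0⊕1⊕1⊕0⊕1 = 0
p8 (pos 8,9,10,11,12,13,14,15): XOR of data positions = 0⊕0⊕1⊕1⊕1⊕0⊕1 = 0
Codeword: 110001000011101

110001000011101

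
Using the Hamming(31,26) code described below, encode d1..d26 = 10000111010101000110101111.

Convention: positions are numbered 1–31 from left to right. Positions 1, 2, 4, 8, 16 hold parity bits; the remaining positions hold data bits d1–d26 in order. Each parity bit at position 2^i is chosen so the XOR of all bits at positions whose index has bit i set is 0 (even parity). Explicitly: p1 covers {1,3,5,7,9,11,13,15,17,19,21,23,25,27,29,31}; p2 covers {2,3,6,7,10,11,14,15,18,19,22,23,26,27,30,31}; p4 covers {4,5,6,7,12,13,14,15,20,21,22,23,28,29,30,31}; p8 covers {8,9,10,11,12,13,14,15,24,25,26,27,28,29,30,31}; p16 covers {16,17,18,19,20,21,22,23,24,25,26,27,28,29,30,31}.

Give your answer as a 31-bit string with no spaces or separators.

1111000001110101101000110101111

Place data at non-parity positions: p1 p2 1 p4 0 0 0 p8 0 1 1 1 0 1 0 p16 1 0 1 0 0 0 1 1 0 1 0 1 1 1 1
p1 (pos 1,3,5,7,9,11,13,15,17,19,21,23,25,27,29,31): XOR of data positions = 1⊕0⊕0⊕0⊕1⊕0⊕0⊕1⊕1⊕0⊕1⊕0⊕0⊕1⊕1 = 1
p2 (pos 2,3,6,7,10,11,14,15,18,19,22,23,26,27,30,31): XOR of data positions = 1⊕0⊕0⊕1⊕1⊕1⊕0⊕0⊕1⊕0⊕1⊕1⊕0⊕1⊕1 = 1
p4 (pos 4,5,6,7,12,13,14,15,20,21,22,23,28,29,30,31): XOR of data positions = 0⊕0⊕0⊕1⊕0⊕1⊕0⊕0⊕0⊕0⊕1⊕1⊕1⊕1⊕1 = 1
p8 (pos 8,9,10,11,12,13,14,15,24,25,26,27,28,29,30,31): XOR of data positions = 0⊕1⊕1⊕1⊕0⊕1⊕0⊕1⊕0⊕1⊕0⊕1⊕1⊕1⊕1 = 0
p16 (pos 16,17,18,19,20,21,22,23,24,25,26,27,28,29,30,31): XOR of data positions = 1⊕0⊕1⊕0⊕0⊕0⊕1⊕1⊕0⊕1⊕0⊕1⊕1⊕1⊕1 = 1
Codeword: 1111000001110101101000110101111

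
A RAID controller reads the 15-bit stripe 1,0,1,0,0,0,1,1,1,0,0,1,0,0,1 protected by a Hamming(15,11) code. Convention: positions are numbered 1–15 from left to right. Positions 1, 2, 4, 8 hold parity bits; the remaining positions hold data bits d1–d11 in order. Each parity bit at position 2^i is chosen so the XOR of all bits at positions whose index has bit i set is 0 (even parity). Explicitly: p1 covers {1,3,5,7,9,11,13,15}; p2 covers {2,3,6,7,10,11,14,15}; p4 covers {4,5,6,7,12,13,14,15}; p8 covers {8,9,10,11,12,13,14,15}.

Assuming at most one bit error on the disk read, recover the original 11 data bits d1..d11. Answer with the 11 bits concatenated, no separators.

10001001001

s1 (pos 1,3,5,7,9,11,13,15): 1⊕1⊕0⊕1⊕1⊕0⊕0⊕1 = 1
s2 (pos 2,3,6,7,10,11,14,15): 0⊕1⊕0⊕1⊕0⊕0⊕0⊕1 = 1
s4 (pos 4,5,6,7,12,13,14,15): 0⊕0⊕0⊕1⊕1⊕0⊕0⊕1 = 1
s8 (pos 8,9,10,11,12,13,14,15): 1⊕1⊕0⊕0⊕1⊕0⊕0⊕1 = 0
Syndrome s8…s1 = 0111 → error at position 7.
Flip position 7: 101000111001001 → 101000011001001
Read data bits from positions 3,5,6,7,9,10,11,12,13,14,15: 10001001001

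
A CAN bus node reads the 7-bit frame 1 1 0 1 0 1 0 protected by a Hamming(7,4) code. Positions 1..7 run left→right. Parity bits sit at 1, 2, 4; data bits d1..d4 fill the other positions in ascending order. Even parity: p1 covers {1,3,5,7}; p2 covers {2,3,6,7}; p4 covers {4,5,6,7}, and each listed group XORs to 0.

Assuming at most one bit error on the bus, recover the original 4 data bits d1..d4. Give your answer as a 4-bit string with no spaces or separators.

s1 (pos 1,3,5,7): 1⊕0⊕0⊕0 = 1
s2 (pos 2,3,6,7): 1⊕0⊕1⊕0 = 0
s4 (pos 4,5,6,7): 1⊕0⊕1⊕0 = 0
Syndrome s4…s1 = 001 → error at position 1.
Flip position 1: 1101010 → 0101010
Read data bits from positions 3,5,6,7: 0010

0010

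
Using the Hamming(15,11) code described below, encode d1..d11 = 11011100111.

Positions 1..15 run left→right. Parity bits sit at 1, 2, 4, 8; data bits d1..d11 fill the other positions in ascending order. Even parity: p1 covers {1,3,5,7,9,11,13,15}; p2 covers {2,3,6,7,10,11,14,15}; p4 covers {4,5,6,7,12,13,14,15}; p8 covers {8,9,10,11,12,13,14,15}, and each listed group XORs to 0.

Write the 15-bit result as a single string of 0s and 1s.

Place data at non-parity positions: p1 p2 1 p4 1 0 1 p8 1 1 0 0 1 1 1
p1 (pos 1,3,5,7,9,11,13,15): XOR of data positions = 1⊕1⊕1⊕1⊕0⊕1⊕1 = 0
p2 (pos 2,3,6,7,10,11,14,15): XOR of data positions = 1⊕0⊕1⊕1⊕0⊕1⊕1 = 1
p4 (pos 4,5,6,7,12,13,14,15): XOR of data positions = 1⊕0⊕1⊕0⊕1⊕1⊕1 = 1
p8 (pos 8,9,10,11,12,13,14,15): XOR of data positions = 1⊕1⊕0⊕0⊕1⊕1⊕1 = 1
Codeword: 011110111100111

011110111100111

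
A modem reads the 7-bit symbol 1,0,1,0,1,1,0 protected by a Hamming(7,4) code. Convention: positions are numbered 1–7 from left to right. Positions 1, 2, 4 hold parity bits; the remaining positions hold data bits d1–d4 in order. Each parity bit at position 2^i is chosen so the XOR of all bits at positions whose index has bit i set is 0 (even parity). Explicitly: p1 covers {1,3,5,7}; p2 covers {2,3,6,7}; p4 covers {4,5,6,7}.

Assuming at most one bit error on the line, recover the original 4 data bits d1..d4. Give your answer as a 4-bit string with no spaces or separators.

1110

s1 (pos 1,3,5,7): 1⊕1⊕1⊕0 = 1
s2 (pos 2,3,6,7): 0⊕1⊕1⊕0 = 0
s4 (pos 4,5,6,7): 0⊕1⊕1⊕0 = 0
Syndrome s4…s1 = 001 → error at position 1.
Flip position 1: 1010110 → 0010110
Read data bits from positions 3,5,6,7: 1110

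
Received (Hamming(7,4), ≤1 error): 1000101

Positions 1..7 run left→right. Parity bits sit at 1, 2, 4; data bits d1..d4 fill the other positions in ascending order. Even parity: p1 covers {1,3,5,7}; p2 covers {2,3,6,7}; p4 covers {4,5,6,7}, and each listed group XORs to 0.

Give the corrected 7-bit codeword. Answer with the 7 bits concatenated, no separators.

s1 (pos 1,3,5,7): 1⊕0⊕1⊕1 = 1
s2 (pos 2,3,6,7): 0⊕0⊕0⊕1 = 1
s4 (pos 4,5,6,7): 0⊕1⊕0⊕1 = 0
Syndrome s4…s1 = 011 → error at position 3.
Flip position 3: 1000101 → 1010101

1010101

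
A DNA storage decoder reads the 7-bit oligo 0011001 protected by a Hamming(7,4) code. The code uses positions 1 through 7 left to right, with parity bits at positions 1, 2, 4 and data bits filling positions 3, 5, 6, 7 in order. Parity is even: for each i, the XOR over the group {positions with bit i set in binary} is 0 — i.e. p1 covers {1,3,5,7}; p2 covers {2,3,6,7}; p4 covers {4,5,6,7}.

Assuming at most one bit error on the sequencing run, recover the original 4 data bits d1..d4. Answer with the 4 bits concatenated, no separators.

s1 (pos 1,3,5,7): 0⊕1⊕0⊕1 = 0
s2 (pos 2,3,6,7): 0⊕1⊕0⊕1 = 0
s4 (pos 4,5,6,7): 1⊕0⊕0⊕1 = 0
Syndrome s4…s1 = 000 → no error.
Read data bits from positions 3,5,6,7: 1001

1001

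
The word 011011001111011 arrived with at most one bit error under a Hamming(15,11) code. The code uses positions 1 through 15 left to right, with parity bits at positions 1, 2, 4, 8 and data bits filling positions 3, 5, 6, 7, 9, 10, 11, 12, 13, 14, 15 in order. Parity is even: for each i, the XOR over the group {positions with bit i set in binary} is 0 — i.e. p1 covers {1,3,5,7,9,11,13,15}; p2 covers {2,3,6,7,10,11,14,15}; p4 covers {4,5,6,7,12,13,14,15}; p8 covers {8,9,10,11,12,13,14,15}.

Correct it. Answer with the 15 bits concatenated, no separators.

011011101111011

s1 (pos 1,3,5,7,9,11,13,15): 0⊕1⊕1⊕0⊕1⊕1⊕0⊕1 = 1
s2 (pos 2,3,6,7,10,11,14,15): 1⊕1⊕1⊕0⊕1⊕1⊕1⊕1 = 1
s4 (pos 4,5,6,7,12,13,14,15): 0⊕1⊕1⊕0⊕1⊕0⊕1⊕1 = 1
s8 (pos 8,9,10,11,12,13,14,15): 0⊕1⊕1⊕1⊕1⊕0⊕1⊕1 = 0
Syndrome s8…s1 = 0111 → error at position 7.
Flip position 7: 011011001111011 → 011011101111011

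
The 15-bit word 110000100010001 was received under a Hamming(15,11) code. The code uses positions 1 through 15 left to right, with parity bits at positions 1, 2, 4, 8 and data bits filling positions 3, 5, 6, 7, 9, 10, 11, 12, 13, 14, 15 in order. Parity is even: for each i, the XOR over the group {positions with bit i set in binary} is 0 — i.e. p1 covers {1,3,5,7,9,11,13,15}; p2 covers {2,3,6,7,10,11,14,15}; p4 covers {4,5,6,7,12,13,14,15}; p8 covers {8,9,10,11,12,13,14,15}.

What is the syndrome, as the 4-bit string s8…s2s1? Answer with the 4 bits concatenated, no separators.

0000

s1 (pos 1,3,5,7,9,11,13,15): 1⊕0⊕0⊕1⊕0⊕1⊕0⊕1 = 0
s2 (pos 2,3,6,7,10,11,14,15): 1⊕0⊕0⊕1⊕0⊕1⊕0⊕1 = 0
s4 (pos 4,5,6,7,12,13,14,15): 0⊕0⊕0⊕1⊕0⊕0⊕0⊕1 = 0
s8 (pos 8,9,10,11,12,13,14,15): 0⊕0⊕0⊕1⊕0⊕0⊕0⊕1 = 0
Syndrome s8…s1 = 0000 → no error.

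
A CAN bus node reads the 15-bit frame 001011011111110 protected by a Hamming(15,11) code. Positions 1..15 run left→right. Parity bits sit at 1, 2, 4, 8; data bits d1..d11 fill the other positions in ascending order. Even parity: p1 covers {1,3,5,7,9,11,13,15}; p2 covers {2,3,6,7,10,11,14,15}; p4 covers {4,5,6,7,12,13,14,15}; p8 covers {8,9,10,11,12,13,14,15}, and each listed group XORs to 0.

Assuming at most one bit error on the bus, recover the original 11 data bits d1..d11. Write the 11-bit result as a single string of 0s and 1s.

11101111111

s1 (pos 1,3,5,7,9,11,13,15): 0⊕1⊕1⊕0⊕1⊕1⊕1⊕0 = 1
s2 (pos 2,3,6,7,10,11,14,15): 0⊕1⊕1⊕0⊕1⊕1⊕1⊕0 = 1
s4 (pos 4,5,6,7,12,13,14,15): 0⊕1⊕1⊕0⊕1⊕1⊕1⊕0 = 1
s8 (pos 8,9,10,11,12,13,14,15): 1⊕1⊕1⊕1⊕1⊕1⊕1⊕0 = 1
Syndrome s8…s1 = 1111 → error at position 15.
Flip position 15: 001011011111110 → 001011011111111
Read data bits from positions 3,5,6,7,9,10,11,12,13,14,15: 11101111111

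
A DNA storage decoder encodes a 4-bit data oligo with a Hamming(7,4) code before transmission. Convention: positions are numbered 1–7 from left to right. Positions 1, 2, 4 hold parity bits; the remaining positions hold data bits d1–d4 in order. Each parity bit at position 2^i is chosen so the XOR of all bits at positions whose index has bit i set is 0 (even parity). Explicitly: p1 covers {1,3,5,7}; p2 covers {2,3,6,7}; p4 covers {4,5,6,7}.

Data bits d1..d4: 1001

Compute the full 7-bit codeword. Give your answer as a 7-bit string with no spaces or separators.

Place data at non-parity positions: p1 p2 1 p4 0 0 1
p1 (pos 1,3,5,7): XOR of data positions = 1⊕0⊕1 = 0
p2 (pos 2,3,6,7): XOR of data positions = 1⊕0⊕1 = 0
p4 (pos 4,5,6,7): XOR of data positions = 0⊕0⊕1 = 1
Codeword: 0011001

0011001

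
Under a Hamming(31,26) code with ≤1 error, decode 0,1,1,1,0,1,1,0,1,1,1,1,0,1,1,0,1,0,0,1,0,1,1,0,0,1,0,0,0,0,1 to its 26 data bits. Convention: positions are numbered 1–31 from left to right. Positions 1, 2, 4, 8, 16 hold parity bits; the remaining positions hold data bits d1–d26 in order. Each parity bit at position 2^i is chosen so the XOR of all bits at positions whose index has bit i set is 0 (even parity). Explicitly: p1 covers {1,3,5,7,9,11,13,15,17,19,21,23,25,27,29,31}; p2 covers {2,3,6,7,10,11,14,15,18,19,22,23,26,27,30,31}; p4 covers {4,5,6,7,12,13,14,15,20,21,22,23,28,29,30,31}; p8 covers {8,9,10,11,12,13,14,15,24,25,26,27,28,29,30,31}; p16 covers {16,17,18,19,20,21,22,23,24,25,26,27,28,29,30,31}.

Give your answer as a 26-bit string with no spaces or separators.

s1 (pos 1,3,5,7,9,11,13,15,17,19,21,23,25,27,29,31): 0⊕1⊕0⊕1⊕1⊕1⊕0⊕1⊕1⊕0⊕0⊕1⊕0⊕0⊕0⊕1 = 0
s2 (pos 2,3,6,7,10,11,14,15,18,19,22,23,26,27,30,31): 1⊕1⊕1⊕1⊕1⊕1⊕1⊕1⊕0⊕0⊕1⊕1⊕1⊕0⊕0⊕1 = 0
s4 (pos 4,5,6,7,12,13,14,15,20,21,22,23,28,29,30,31): 1⊕0⊕1⊕1⊕1⊕0⊕1⊕1⊕1⊕0⊕1⊕1⊕0⊕0⊕0⊕1 = 0
s8 (pos 8,9,10,11,12,13,14,15,24,25,26,27,28,29,30,31): 0⊕1⊕1⊕1⊕1⊕0⊕1⊕1⊕0⊕0⊕1⊕0⊕0⊕0⊕0⊕1 = 0
s16 (pos 16,17,18,19,20,21,22,23,24,25,26,27,28,29,30,31): 0⊕1⊕0⊕0⊕1⊕0⊕1⊕1⊕0⊕0⊕1⊕0⊕0⊕0⊕0⊕1 = 0
Syndrome s16…s1 = 00000 → no error.
Read data bits from positions 3,5,6,7,9,10,11,12,13,14,15,17,18,19,20,21,22,23,24,25,26,27,28,29,30,31: 10111111011100101100100001

10111111011100101100100001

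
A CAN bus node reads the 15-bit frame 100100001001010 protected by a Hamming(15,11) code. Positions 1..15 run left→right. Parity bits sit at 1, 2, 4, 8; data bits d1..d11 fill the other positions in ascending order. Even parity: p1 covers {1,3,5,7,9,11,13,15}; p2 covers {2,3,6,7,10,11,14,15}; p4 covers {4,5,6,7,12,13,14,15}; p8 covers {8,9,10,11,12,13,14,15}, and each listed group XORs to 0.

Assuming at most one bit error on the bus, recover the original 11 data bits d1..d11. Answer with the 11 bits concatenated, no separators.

00001001000

s1 (pos 1,3,5,7,9,11,13,15): 1⊕0⊕0⊕0⊕1⊕0⊕0⊕0 = 0
s2 (pos 2,3,6,7,10,11,14,15): 0⊕0⊕0⊕0⊕0⊕0⊕1⊕0 = 1
s4 (pos 4,5,6,7,12,13,14,15): 1⊕0⊕0⊕0⊕1⊕0⊕1⊕0 = 1
s8 (pos 8,9,10,11,12,13,14,15): 0⊕1⊕0⊕0⊕1⊕0⊕1⊕0 = 1
Syndrome s8…s1 = 1110 → error at position 14.
Flip position 14: 100100001001010 → 100100001001000
Read data bits from positions 3,5,6,7,9,10,11,12,13,14,15: 00001001000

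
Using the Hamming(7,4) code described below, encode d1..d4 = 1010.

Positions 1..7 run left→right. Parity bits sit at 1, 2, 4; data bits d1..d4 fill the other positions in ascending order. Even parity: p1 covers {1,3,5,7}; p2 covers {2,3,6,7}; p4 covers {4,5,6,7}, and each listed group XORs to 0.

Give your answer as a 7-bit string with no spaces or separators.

Place data at non-parity positions: p1 p2 1 p4 0 1 0
p1 (pos 1,3,5,7): XOR of data positions = 1⊕0⊕0 = 1
p2 (pos 2,3,6,7): XOR of data positions = 1⊕1⊕0 = 0
p4 (pos 4,5,6,7): XOR of data positions = 0⊕1⊕0 = 1
Codeword: 1011010

1011010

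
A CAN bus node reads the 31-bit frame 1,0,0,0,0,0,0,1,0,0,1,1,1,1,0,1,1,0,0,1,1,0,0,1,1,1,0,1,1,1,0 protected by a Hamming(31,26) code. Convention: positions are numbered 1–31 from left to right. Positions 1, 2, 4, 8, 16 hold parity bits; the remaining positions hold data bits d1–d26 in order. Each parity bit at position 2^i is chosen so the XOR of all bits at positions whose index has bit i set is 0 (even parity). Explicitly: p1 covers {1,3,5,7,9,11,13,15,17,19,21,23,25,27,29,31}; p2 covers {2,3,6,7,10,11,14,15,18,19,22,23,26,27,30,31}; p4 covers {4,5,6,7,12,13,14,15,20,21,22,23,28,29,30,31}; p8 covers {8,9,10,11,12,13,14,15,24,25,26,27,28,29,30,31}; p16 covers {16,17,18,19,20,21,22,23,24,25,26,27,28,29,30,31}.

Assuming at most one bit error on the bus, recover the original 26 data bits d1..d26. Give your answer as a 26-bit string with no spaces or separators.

s1 (pos 1,3,5,7,9,11,13,15,17,19,21,23,25,27,29,31): 1⊕0⊕0⊕0⊕0⊕1⊕1⊕0⊕1⊕0⊕1⊕0⊕1⊕0⊕1⊕0 = 1
s2 (pos 2,3,6,7,10,11,14,15,18,19,22,23,26,27,30,31): 0⊕0⊕0⊕0⊕0⊕1⊕1⊕0⊕0⊕0⊕0⊕0⊕1⊕0⊕1⊕0 = 0
s4 (pos 4,5,6,7,12,13,14,15,20,21,22,23,28,29,30,31): 0⊕0⊕0⊕0⊕1⊕1⊕1⊕0⊕1⊕1⊕0⊕0⊕1⊕1⊕1⊕0 = 0
s8 (pos 8,9,10,11,12,13,14,15,24,25,26,27,28,29,30,31): 1⊕0⊕0⊕1⊕1⊕1⊕1⊕0⊕1⊕1⊕1⊕0⊕1⊕1⊕1⊕0 = 1
s16 (pos 16,17,18,19,20,21,22,23,24,25,26,27,28,29,30,31): 1⊕1⊕0⊕0⊕1⊕1⊕0⊕0⊕1⊕1⊕1⊕0⊕1⊕1⊕1⊕0 = 0
Syndrome s16…s1 = 01001 → error at position 9.
Flip position 9: 1000000100111101100110011101110 → 1000000110111101100110011101110
Read data bits from positions 3,5,6,7,9,10,11,12,13,14,15,17,18,19,20,21,22,23,24,25,26,27,28,29,30,31: 00001011110100110011101110

00001011110100110011101110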